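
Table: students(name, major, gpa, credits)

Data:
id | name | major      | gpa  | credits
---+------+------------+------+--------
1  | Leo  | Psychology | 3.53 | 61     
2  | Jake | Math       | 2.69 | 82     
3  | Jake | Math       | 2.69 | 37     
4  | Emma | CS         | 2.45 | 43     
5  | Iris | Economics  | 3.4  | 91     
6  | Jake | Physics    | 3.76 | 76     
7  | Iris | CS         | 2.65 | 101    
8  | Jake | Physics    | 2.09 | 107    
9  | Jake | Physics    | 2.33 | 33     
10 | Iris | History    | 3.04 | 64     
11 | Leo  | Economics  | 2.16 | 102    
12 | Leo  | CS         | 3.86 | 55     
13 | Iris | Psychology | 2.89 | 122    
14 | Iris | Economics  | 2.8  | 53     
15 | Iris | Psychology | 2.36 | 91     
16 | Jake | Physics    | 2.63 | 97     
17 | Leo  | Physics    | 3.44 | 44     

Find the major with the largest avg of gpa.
SELECT major, AVG(gpa) as val
FROM students
GROUP BY major
ORDER BY val DESC
LIMIT 1

Result: History with avg(gpa) = 3.04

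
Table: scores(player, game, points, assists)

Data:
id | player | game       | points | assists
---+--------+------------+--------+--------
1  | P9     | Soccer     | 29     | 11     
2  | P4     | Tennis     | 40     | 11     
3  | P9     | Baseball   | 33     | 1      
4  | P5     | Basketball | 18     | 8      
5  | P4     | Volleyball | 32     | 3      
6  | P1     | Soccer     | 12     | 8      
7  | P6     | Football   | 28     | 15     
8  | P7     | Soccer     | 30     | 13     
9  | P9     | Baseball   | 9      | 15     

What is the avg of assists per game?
SELECT game, AVG(assists) as result
FROM scores
GROUP BY game

Result:
  Baseball: 8.00
  Basketball: 8.00
  Football: 15.00
  Soccer: 10.67
  Tennis: 11.00
  Volleyball: 3.00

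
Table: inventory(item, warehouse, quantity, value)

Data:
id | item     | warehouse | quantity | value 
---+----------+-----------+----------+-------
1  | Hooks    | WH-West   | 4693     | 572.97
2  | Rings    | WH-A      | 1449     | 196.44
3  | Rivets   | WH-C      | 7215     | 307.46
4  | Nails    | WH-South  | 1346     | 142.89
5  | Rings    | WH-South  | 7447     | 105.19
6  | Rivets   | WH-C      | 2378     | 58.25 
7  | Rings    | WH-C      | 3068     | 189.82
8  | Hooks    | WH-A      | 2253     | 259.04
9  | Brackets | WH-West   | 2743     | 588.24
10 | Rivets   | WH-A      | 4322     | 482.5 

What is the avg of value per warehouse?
SELECT warehouse, AVG(value) as result
FROM inventory
GROUP BY warehouse

Result:
  WH-A: 312.66
  WH-C: 185.18
  WH-South: 124.04
  WH-West: 580.61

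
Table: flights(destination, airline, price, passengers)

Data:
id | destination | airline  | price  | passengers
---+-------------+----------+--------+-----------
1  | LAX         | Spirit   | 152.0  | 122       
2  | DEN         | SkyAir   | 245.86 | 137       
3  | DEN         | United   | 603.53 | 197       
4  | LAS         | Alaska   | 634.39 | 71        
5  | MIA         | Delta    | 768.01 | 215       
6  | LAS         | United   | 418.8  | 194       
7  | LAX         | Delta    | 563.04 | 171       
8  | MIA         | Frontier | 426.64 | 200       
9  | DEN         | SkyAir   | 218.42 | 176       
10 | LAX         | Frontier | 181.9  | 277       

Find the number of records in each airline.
SELECT airline, COUNT(*) as count
FROM flights
GROUP BY airline

Result:
  Alaska: 1
  Delta: 2
  Frontier: 2
  SkyAir: 2
  Spirit: 1
  United: 2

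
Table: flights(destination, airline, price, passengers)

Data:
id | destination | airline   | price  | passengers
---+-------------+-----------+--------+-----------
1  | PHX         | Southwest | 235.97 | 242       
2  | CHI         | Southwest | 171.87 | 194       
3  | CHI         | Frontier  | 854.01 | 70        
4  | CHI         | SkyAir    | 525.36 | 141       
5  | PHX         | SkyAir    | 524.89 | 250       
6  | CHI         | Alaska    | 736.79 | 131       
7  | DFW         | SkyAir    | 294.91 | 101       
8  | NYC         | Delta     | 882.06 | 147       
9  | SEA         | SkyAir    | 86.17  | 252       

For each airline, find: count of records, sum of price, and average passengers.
SELECT airline,
       COUNT(*) as cnt,
       SUM(price) as total_price,
       AVG(passengers) as avg_passengers
FROM flights
GROUP BY airline

Result:
  Alaska: 1 records, 736.79 total price, 131.00 avg passengers
  Delta: 1 records, 882.06 total price, 147.00 avg passengers
  Frontier: 1 records, 854.01 total price, 70.00 avg passengers
  SkyAir: 4 records, 1431.33 total price, 186.00 avg passengers
  Southwest: 2 records, 407.84 total price, 218.00 avg passengers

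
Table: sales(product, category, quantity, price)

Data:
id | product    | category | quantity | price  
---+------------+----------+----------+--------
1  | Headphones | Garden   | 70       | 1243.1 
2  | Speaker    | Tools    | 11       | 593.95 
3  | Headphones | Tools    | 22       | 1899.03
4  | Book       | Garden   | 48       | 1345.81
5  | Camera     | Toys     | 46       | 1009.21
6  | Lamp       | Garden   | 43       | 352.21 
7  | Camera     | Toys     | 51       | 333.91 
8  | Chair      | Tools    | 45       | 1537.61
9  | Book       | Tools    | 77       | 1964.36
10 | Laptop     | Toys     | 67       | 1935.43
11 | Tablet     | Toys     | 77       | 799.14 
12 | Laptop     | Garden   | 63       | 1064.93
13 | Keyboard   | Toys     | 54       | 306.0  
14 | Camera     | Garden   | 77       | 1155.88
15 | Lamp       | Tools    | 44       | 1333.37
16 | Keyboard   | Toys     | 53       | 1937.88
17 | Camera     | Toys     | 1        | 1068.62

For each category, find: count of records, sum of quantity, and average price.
SELECT category,
       COUNT(*) as cnt,
       SUM(quantity) as total_quantity,
       AVG(price) as avg_price
FROM sales
GROUP BY category

Result:
  Garden: 5 records, 301 total quantity, 1032.39 avg price
  Tools: 5 records, 199 total quantity, 1465.66 avg price
  Toys: 7 records, 349 total quantity, 1055.74 avg price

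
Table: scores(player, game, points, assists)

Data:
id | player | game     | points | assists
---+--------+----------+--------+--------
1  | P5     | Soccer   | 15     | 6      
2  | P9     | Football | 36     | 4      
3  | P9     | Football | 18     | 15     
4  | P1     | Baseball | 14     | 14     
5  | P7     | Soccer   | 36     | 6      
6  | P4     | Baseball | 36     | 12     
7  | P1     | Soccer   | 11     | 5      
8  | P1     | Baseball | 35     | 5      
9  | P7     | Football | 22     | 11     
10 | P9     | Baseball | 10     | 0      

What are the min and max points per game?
SELECT game, MIN(points), MAX(points)
FROM scores
GROUP BY game

Result:
  Baseball: min=10, max=36
  Football: min=18, max=36
  Soccer: min=11, max=36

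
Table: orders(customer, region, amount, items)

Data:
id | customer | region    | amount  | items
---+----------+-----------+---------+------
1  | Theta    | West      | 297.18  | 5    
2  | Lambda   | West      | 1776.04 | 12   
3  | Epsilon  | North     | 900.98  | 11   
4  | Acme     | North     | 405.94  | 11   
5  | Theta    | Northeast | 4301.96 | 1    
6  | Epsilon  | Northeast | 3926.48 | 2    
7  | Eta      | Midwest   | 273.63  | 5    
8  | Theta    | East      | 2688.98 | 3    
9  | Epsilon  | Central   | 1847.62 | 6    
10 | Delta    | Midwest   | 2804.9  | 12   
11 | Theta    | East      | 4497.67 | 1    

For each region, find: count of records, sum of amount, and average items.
SELECT region,
       COUNT(*) as cnt,
       SUM(amount) as total_amount,
       AVG(items) as avg_items
FROM orders
GROUP BY region

Result:
  Central: 1 records, 1847.62 total amount, 6.00 avg items
  East: 2 records, 7186.65 total amount, 2.00 avg items
  Midwest: 2 records, 3078.53 total amount, 8.50 avg items
  North: 2 records, 1306.92 total amount, 11.00 avg items
  Northeast: 2 records, 8228.44 total amount, 1.50 avg items
  West: 2 records, 2073.22 total amount, 8.50 avg items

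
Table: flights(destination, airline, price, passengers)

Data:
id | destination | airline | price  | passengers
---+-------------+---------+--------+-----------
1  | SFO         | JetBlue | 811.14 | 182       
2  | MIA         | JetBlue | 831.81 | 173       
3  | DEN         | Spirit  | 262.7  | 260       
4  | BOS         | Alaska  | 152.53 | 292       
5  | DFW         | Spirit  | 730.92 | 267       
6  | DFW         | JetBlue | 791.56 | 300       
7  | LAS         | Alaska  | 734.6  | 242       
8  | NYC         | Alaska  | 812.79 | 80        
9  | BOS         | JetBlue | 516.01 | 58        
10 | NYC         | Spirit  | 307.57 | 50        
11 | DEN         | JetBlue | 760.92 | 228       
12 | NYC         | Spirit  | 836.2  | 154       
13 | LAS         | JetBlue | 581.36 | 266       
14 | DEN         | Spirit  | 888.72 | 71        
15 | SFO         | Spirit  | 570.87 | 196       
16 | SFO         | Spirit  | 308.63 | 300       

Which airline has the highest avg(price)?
SELECT airline, AVG(price) as val
FROM flights
GROUP BY airline
ORDER BY val DESC
LIMIT 1

Result: JetBlue with avg(price) = 715.47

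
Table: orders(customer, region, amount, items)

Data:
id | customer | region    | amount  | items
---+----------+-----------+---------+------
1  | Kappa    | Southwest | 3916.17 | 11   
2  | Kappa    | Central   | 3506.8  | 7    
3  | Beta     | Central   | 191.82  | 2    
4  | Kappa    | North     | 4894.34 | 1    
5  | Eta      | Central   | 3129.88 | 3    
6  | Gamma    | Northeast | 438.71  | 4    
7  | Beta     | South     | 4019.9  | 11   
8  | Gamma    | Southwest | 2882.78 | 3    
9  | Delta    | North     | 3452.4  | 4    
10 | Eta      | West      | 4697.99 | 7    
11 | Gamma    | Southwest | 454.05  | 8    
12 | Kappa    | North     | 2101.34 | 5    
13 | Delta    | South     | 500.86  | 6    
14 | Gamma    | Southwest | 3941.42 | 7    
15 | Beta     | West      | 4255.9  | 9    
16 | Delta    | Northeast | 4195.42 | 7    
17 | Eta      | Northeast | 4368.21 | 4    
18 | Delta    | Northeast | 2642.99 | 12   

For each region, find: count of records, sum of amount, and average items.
SELECT region,
       COUNT(*) as cnt,
       SUM(amount) as total_amount,
       AVG(items) as avg_items
FROM orders
GROUP BY region

Result:
  Central: 3 records, 6828.50 total amount, 4.00 avg items
  North: 3 records, 10448.08 total amount, 3.33 avg items
  Northeast: 4 records, 11645.33 total amount, 6.75 avg items
  South: 2 records, 4520.76 total amount, 8.50 avg items
  Southwest: 4 records, 11194.42 total amount, 7.25 avg items
  West: 2 records, 8953.89 total amount, 8.00 avg items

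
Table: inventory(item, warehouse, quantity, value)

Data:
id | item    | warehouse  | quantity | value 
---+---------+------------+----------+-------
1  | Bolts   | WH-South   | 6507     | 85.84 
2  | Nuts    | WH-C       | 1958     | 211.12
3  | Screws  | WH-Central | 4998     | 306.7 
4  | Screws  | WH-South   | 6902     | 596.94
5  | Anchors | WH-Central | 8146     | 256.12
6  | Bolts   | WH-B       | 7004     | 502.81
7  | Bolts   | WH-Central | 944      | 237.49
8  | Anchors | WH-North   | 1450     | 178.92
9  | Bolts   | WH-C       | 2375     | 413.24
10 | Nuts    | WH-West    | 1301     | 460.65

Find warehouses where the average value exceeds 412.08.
SELECT warehouse, AVG(value)
FROM inventory
GROUP BY warehouse
HAVING AVG(value) > 412.08

Result:
  WH-B: avg=502.81
  WH-West: avg=460.65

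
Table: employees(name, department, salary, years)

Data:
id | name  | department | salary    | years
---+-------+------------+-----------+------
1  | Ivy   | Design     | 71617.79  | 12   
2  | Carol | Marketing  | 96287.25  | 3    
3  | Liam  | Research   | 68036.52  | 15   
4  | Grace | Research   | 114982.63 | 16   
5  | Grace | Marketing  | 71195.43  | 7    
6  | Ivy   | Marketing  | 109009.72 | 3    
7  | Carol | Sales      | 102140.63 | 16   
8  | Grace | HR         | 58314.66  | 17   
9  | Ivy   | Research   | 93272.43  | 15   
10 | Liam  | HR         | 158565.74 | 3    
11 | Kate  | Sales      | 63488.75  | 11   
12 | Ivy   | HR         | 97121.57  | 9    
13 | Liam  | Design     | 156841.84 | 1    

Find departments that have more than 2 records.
SELECT department, COUNT(*) as cnt
FROM employees
GROUP BY department
HAVING COUNT(*) > 2

Result:
  HR: 3
  Marketing: 3
  Research: 3

Note: HAVING filters groups after aggregation, WHERE filters rows before.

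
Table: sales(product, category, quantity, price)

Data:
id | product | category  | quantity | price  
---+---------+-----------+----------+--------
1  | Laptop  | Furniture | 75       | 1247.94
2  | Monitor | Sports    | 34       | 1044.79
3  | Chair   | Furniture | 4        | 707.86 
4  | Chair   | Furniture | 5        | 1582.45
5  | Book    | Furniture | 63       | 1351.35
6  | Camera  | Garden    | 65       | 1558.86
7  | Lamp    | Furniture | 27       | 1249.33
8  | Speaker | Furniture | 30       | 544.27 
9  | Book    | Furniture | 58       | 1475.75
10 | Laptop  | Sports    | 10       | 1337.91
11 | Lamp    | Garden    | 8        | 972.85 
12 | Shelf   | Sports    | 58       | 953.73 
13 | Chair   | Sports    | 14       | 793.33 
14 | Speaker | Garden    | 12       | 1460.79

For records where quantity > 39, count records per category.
SELECT category, COUNT(*)
FROM sales
WHERE quantity > 39
GROUP BY category

Note: WHERE filters rows before grouping.

Result:
  Furniture: 3
  Garden: 1
  Sports: 1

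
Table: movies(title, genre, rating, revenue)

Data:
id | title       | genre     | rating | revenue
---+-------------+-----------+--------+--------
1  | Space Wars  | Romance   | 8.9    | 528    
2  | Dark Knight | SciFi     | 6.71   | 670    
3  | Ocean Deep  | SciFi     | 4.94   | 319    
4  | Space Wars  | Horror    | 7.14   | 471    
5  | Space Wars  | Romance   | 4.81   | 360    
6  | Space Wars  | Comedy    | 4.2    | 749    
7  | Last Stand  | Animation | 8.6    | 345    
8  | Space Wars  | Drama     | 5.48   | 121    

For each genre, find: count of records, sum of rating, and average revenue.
SELECT genre,
       COUNT(*) as cnt,
       SUM(rating) as total_rating,
       AVG(revenue) as avg_revenue
FROM movies
GROUP BY genre

Result:
  Animation: 1 records, 8.60 total rating, 345.00 avg revenue
  Comedy: 1 records, 4.20 total rating, 749.00 avg revenue
  Drama: 1 records, 5.48 total rating, 121.00 avg revenue
  Horror: 1 records, 7.14 total rating, 471.00 avg revenue
  Romance: 2 records, 13.71 total rating, 444.00 avg revenue
  SciFi: 2 records, 11.65 total rating, 494.50 avg revenue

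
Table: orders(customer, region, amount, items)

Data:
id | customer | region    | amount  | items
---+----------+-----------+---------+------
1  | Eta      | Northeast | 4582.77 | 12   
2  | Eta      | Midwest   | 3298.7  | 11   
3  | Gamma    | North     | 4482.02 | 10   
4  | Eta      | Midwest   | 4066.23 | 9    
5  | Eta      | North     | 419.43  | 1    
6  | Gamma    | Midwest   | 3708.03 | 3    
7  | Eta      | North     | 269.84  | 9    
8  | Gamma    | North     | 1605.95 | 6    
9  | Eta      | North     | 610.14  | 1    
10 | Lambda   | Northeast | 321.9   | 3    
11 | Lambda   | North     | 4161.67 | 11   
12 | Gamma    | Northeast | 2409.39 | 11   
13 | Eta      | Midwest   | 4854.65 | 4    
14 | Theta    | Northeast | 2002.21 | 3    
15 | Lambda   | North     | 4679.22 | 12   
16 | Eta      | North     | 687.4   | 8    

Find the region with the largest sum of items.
SELECT region, SUM(items) as val
FROM orders
GROUP BY region
ORDER BY val DESC
LIMIT 1

Result: North with sum(items) = 58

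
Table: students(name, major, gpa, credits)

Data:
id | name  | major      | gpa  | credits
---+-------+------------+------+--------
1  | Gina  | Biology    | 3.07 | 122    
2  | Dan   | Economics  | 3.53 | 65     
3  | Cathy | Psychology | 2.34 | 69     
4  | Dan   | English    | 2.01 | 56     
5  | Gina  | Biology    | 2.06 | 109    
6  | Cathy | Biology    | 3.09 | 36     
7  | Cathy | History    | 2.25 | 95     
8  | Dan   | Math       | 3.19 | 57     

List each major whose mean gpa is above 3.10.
SELECT major, AVG(gpa)
FROM students
GROUP BY major
HAVING AVG(gpa) > 3.10

Result:
  Economics: avg=3.53
  Math: avg=3.19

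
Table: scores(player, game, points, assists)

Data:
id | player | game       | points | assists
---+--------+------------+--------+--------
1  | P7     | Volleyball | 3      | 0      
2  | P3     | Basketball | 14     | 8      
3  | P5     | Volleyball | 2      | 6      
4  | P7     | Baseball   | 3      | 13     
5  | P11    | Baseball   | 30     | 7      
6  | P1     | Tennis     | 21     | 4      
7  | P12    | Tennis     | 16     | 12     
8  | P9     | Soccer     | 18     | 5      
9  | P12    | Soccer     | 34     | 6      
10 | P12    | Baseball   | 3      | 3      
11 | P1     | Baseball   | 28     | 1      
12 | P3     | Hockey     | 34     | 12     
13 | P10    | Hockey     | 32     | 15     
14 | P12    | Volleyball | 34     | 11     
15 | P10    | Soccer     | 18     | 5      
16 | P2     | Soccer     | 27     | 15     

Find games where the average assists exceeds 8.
SELECT game, AVG(assists)
FROM scores
GROUP BY game
HAVING AVG(assists) > 8

Result:
  Hockey: avg=13.50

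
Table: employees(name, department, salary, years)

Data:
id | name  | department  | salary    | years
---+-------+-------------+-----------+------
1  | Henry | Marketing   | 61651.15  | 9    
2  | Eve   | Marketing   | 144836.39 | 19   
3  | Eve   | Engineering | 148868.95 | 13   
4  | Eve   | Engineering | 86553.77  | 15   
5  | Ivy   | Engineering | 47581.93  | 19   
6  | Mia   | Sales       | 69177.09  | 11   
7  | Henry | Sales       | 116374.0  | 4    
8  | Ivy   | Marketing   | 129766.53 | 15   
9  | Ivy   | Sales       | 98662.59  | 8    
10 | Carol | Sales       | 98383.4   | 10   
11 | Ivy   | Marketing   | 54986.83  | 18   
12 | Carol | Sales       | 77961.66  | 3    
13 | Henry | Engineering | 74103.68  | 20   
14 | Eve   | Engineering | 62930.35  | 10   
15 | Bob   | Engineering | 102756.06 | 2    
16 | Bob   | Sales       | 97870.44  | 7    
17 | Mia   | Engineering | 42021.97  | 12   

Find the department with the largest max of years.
SELECT department, MAX(years) as val
FROM employees
GROUP BY department
ORDER BY val DESC
LIMIT 1

Result: Engineering with max(years) = 20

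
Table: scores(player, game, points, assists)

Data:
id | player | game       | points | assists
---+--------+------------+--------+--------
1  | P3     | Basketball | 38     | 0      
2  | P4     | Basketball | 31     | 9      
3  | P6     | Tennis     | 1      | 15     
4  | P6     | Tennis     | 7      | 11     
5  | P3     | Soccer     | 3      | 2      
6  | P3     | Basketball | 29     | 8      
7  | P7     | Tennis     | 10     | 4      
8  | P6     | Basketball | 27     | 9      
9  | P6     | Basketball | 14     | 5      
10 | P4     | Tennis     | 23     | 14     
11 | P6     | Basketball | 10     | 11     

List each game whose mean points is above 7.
SELECT game, AVG(points)
FROM scores
GROUP BY game
HAVING AVG(points) > 7

Result:
  Basketball: avg=24.83
  Tennis: avg=10.25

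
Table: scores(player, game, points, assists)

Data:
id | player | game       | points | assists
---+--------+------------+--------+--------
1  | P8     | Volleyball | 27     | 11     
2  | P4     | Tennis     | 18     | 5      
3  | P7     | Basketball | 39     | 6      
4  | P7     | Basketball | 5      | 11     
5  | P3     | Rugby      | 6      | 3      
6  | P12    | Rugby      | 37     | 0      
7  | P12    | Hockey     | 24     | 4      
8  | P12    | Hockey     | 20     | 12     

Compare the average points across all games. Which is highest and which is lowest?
SELECT game, AVG(points)
FROM scores
GROUP BY game
ORDER BY AVG(points)

All groups:
  Tennis: 18.00
  Rugby: 21.50
  Basketball: 22.00
  Hockey: 22.00
  Volleyball: 27.00

Highest: Volleyball (27.00)
Lowest: Tennis (18.00)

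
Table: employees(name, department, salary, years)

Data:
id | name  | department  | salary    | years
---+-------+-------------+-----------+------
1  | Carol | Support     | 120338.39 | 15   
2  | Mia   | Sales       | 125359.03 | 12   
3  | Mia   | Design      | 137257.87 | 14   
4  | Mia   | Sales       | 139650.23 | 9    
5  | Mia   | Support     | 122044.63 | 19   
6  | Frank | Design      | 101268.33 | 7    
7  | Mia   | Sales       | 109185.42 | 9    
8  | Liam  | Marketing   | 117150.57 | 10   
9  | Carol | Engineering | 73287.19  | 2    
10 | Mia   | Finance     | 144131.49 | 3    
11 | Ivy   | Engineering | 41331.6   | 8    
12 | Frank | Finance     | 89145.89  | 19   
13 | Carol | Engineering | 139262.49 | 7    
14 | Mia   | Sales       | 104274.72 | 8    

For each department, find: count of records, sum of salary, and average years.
SELECT department,
       COUNT(*) as cnt,
       SUM(salary) as total_salary,
       AVG(years) as avg_years
FROM employees
GROUP BY department

Result:
  Design: 2 records, 238526.20 total salary, 10.50 avg years
  Engineering: 3 records, 253881.28 total salary, 5.67 avg years
  Finance: 2 records, 233277.38 total salary, 11.00 avg years
  Marketing: 1 records, 117150.57 total salary, 10.00 avg years
  Sales: 4 records, 478469.40 total salary, 9.50 avg years
  Support: 2 records, 242383.02 total salary, 17.00 avg years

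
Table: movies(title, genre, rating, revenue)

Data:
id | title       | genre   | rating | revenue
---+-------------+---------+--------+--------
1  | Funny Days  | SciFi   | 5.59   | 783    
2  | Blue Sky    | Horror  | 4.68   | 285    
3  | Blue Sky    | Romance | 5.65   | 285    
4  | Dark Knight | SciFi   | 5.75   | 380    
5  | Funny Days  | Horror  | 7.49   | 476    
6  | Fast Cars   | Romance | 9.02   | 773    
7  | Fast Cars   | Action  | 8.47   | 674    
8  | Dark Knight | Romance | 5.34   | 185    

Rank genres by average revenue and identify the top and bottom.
SELECT genre, AVG(revenue)
FROM movies
GROUP BY genre
ORDER BY AVG(revenue)

All groups:
  Horror: 380.50
  Romance: 414.33
  SciFi: 581.50
  Action: 674.00

Highest: Action (674.00)
Lowest: Horror (380.50)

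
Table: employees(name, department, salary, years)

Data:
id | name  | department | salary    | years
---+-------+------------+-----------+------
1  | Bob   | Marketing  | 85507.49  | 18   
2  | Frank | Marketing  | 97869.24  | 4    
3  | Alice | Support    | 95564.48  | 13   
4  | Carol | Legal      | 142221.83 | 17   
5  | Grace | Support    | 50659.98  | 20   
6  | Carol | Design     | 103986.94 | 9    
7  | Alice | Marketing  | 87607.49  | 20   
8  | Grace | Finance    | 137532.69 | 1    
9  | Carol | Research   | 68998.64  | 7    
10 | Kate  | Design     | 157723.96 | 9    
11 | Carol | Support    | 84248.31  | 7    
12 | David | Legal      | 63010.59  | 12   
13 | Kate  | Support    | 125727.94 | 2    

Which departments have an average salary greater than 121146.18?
SELECT department, AVG(salary)
FROM employees
GROUP BY department
HAVING AVG(salary) > 121146.18

Result:
  Design: avg=130855.45
  Finance: avg=137532.69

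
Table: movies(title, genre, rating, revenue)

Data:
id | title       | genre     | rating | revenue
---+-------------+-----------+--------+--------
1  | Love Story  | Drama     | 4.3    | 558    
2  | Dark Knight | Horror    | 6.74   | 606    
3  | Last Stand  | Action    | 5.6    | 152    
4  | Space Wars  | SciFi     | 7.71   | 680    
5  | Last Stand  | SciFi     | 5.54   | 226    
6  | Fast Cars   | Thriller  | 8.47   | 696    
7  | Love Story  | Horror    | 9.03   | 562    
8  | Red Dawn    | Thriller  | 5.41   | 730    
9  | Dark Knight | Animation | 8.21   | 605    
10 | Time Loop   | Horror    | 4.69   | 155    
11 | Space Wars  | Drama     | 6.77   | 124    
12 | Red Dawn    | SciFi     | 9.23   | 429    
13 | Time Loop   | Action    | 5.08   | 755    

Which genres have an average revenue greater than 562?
SELECT genre, AVG(revenue)
FROM movies
GROUP BY genre
HAVING AVG(revenue) > 562

Result:
  Animation: avg=605.00
  Thriller: avg=713.00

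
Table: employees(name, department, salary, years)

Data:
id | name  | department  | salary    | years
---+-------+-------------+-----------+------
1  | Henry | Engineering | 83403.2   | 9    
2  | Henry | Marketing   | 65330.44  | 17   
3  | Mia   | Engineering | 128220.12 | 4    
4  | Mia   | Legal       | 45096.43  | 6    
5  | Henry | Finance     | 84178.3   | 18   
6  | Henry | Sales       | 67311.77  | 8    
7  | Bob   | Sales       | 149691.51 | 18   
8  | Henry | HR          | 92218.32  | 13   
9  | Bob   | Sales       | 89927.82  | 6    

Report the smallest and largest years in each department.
SELECT department, MIN(years), MAX(years)
FROM employees
GROUP BY department

Result:
  Engineering: min=4, max=9
  Finance: min=18, max=18
  HR: min=13, max=13
  Legal: min=6, max=6
  Marketing: min=17, max=17
  Sales: min=6, max=18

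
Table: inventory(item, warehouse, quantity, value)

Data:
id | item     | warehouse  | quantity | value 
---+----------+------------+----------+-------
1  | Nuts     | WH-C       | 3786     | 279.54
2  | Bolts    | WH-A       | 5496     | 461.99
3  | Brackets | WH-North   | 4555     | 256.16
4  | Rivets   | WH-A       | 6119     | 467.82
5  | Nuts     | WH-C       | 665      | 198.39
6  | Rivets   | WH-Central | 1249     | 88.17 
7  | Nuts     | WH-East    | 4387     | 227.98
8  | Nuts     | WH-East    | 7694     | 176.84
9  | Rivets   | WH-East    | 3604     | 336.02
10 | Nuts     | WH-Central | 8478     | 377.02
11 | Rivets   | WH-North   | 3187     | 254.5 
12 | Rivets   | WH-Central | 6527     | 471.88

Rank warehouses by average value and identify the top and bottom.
SELECT warehouse, AVG(value)
FROM inventory
GROUP BY warehouse
ORDER BY AVG(value)

All groups:
  WH-C: 238.97
  WH-East: 246.95
  WH-North: 255.33
  WH-Central: 312.36
  WH-A: 464.91

Highest: WH-A (464.91)
Lowest: WH-C (238.97)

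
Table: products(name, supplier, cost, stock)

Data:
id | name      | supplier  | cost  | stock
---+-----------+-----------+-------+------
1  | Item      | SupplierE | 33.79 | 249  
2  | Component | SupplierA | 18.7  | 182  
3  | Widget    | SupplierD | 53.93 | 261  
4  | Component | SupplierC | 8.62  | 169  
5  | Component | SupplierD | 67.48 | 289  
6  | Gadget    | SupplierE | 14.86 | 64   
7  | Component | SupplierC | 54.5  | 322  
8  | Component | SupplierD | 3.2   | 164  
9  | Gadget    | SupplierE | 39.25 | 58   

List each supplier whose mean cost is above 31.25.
SELECT supplier, AVG(cost)
FROM products
GROUP BY supplier
HAVING AVG(cost) > 31.25

Result:
  SupplierC: avg=31.56
  SupplierD: avg=41.54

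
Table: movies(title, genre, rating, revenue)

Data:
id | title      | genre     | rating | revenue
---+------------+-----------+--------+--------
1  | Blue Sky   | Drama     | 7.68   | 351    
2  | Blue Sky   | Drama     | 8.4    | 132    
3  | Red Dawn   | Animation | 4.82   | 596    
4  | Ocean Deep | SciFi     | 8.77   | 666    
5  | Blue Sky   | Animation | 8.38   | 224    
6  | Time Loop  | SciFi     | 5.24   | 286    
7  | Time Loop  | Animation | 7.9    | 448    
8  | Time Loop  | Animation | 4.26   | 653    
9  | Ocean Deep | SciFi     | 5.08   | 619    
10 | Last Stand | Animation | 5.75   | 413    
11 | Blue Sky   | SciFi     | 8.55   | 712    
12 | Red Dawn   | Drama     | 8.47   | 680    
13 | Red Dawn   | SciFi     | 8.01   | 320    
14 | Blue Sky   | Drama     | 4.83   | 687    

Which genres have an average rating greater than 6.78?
SELECT genre, AVG(rating)
FROM movies
GROUP BY genre
HAVING AVG(rating) > 6.78

Result:
  Drama: avg=7.35
  SciFi: avg=7.13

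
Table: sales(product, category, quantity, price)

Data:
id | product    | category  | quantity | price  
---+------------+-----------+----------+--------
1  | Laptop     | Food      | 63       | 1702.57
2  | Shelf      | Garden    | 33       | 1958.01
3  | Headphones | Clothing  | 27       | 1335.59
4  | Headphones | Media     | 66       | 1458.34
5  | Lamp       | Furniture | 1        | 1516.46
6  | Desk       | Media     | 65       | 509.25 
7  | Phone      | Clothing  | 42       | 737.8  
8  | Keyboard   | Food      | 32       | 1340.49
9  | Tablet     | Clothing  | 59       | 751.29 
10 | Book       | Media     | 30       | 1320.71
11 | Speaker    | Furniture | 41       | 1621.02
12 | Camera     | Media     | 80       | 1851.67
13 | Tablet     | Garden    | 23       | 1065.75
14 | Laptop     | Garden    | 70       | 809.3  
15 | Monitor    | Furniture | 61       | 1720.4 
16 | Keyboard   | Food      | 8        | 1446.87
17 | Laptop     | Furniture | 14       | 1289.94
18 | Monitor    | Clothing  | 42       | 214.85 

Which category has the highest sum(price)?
SELECT category, SUM(price) as val
FROM sales
GROUP BY category
ORDER BY val DESC
LIMIT 1

Result: Furniture with sum(price) = 6147.82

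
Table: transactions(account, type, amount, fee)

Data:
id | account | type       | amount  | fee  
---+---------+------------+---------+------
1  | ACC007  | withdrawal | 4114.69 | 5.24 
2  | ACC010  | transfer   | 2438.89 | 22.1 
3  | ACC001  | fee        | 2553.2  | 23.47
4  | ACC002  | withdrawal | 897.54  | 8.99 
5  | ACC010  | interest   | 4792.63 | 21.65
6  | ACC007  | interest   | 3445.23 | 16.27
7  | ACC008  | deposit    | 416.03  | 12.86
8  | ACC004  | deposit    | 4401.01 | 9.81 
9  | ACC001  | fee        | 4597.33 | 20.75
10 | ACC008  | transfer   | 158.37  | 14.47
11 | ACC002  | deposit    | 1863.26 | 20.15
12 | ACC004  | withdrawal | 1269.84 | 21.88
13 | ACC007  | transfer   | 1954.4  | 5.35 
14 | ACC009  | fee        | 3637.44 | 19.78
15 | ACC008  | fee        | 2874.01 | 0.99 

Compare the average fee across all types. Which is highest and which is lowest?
SELECT type, AVG(fee)
FROM transactions
GROUP BY type
ORDER BY AVG(fee)

All groups:
  withdrawal: 12.04
  transfer: 13.97
  deposit: 14.27
  fee: 16.25
  interest: 18.96

Highest: interest (18.96)
Lowest: withdrawal (12.04)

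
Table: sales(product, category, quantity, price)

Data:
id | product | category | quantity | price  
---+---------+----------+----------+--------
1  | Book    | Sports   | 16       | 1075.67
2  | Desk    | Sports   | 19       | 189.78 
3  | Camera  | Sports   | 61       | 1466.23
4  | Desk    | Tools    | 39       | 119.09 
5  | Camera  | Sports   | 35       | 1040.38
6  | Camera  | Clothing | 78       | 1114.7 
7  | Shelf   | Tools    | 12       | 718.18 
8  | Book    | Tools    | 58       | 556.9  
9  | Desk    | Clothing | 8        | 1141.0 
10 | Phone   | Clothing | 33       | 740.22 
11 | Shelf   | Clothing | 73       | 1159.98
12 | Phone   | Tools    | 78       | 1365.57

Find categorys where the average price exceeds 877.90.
SELECT category, AVG(price)
FROM sales
GROUP BY category
HAVING AVG(price) > 877.90

Result:
  Clothing: avg=1038.98
  Sports: avg=943.02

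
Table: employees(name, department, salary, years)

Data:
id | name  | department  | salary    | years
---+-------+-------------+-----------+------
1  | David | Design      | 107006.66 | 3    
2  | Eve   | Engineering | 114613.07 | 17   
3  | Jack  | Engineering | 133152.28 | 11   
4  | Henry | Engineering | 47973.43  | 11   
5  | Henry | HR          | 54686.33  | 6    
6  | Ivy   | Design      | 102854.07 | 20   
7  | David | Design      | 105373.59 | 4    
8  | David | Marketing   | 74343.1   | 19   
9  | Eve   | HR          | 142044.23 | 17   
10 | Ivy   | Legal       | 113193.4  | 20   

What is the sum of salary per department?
SELECT department, SUM(salary) as result
FROM employees
GROUP BY department

Result:
  Design: 315234.32
  Engineering: 295738.78
  HR: 196730.56
  Legal: 113193.40
  Marketing: 74343.10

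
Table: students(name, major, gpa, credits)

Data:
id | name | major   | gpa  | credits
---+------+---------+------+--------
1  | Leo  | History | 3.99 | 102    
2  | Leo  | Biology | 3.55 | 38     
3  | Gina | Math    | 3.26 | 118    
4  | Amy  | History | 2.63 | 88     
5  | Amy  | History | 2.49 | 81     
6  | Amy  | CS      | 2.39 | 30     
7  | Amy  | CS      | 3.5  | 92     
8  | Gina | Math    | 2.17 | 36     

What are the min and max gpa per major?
SELECT major, MIN(gpa), MAX(gpa)
FROM students
GROUP BY major

Result:
  Biology: min=3.55, max=3.55
  CS: min=2.39, max=3.50
  History: min=2.49, max=3.99
  Math: min=2.17, max=3.26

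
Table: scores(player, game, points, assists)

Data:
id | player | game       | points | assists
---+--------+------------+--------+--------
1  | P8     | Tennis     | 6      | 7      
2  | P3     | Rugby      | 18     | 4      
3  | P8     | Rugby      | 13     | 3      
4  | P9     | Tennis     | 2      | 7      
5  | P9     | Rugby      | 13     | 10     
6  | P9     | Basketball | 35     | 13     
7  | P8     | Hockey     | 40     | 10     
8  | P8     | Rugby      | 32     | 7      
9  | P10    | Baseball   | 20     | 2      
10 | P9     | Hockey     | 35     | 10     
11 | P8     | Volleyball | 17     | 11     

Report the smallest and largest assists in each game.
SELECT game, MIN(assists), MAX(assists)
FROM scores
GROUP BY game

Result:
  Baseball: min=2, max=2
  Basketball: min=13, max=13
  Hockey: min=10, max=10
  Rugby: min=3, max=10
  Tennis: min=7, max=7
  Volleyball: min=11, max=11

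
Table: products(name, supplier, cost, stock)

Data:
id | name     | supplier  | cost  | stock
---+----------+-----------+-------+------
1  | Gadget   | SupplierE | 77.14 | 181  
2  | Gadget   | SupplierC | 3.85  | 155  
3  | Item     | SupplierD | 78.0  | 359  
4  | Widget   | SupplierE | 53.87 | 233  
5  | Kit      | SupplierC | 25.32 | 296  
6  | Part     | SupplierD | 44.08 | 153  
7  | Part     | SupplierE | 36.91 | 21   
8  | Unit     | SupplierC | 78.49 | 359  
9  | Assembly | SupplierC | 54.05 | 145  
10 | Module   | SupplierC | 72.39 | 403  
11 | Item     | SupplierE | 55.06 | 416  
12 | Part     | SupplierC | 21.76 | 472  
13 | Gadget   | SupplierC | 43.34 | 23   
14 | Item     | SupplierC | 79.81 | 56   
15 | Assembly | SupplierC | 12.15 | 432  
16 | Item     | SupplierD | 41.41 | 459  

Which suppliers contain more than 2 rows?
SELECT supplier, COUNT(*) as cnt
FROM products
GROUP BY supplier
HAVING COUNT(*) > 2

Result:
  SupplierC: 9
  SupplierD: 3
  SupplierE: 4

Note: HAVING filters groups after aggregation, WHERE filters rows before.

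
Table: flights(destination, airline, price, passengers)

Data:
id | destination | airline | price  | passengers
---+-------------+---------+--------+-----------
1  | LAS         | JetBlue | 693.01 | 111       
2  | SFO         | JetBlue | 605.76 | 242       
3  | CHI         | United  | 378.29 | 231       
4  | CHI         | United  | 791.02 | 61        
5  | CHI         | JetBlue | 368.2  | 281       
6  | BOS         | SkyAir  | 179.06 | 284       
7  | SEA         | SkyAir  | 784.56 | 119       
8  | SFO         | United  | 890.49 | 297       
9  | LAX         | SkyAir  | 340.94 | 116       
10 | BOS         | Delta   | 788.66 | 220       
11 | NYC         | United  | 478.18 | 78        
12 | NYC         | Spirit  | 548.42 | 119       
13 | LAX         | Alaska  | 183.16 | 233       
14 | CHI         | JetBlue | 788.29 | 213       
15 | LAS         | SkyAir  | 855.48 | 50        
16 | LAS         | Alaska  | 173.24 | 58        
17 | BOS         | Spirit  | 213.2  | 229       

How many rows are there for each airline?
SELECT airline, COUNT(*) as count
FROM flights
GROUP BY airline

Result:
  Alaska: 2
  Delta: 1
  JetBlue: 4
  SkyAir: 4
  Spirit: 2
  United: 4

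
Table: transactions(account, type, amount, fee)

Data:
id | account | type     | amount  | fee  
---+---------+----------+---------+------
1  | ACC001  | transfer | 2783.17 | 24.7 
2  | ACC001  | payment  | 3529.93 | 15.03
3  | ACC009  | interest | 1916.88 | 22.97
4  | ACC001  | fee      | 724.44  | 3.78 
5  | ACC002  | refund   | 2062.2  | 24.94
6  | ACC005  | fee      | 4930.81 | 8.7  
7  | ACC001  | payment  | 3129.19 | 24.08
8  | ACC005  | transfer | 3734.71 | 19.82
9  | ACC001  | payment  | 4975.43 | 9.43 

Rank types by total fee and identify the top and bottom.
SELECT type, SUM(fee)
FROM transactions
GROUP BY type
ORDER BY SUM(fee)

All groups:
  fee: 12.48
  interest: 22.97
  refund: 24.94
  transfer: 44.52
  payment: 48.54

Highest: payment (48.54)
Lowest: fee (12.48)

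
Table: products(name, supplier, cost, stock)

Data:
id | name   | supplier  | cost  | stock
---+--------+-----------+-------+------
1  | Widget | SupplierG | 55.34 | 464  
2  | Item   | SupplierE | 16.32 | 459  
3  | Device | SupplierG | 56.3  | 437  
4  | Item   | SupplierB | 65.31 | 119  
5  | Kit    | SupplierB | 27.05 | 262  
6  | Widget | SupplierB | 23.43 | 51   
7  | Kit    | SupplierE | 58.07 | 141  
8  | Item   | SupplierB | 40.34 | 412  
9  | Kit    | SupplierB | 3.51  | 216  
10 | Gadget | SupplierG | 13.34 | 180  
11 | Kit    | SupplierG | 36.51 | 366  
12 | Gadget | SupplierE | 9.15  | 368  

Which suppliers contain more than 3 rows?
SELECT supplier, COUNT(*) as cnt
FROM products
GROUP BY supplier
HAVING COUNT(*) > 3

Result:
  SupplierB: 5
  SupplierG: 4

Note: HAVING filters groups after aggregation, WHERE filters rows before.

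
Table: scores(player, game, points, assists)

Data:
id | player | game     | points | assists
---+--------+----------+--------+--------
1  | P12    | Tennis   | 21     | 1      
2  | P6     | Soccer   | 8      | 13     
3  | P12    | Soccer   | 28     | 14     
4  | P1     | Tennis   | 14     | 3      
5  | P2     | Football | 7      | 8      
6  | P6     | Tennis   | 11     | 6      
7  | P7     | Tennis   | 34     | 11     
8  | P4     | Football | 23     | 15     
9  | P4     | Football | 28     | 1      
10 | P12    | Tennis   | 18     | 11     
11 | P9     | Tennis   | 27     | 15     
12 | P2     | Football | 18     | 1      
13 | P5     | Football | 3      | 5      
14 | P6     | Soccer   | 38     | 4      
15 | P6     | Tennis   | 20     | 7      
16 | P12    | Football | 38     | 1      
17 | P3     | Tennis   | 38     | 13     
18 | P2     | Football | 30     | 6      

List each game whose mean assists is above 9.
SELECT game, AVG(assists)
FROM scores
GROUP BY game
HAVING AVG(assists) > 9

Result:
  Soccer: avg=10.33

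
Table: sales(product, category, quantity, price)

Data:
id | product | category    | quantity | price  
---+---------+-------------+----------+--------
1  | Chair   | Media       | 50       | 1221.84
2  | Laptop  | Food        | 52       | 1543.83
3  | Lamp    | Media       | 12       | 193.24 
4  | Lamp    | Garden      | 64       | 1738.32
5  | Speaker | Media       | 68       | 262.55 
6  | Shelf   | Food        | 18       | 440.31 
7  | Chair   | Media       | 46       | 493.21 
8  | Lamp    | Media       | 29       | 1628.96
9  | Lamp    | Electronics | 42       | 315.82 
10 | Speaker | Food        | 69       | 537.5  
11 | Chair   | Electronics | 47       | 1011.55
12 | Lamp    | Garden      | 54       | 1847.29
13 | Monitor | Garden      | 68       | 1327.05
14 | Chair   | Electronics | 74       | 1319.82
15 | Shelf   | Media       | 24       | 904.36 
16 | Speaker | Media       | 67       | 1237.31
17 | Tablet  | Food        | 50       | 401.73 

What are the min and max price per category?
SELECT category, MIN(price), MAX(price)
FROM sales
GROUP BY category

Result:
  Electronics: min=315.82, max=1319.82
  Food: min=401.73, max=1543.83
  Garden: min=1327.05, max=1847.29
  Media: min=193.24, max=1628.96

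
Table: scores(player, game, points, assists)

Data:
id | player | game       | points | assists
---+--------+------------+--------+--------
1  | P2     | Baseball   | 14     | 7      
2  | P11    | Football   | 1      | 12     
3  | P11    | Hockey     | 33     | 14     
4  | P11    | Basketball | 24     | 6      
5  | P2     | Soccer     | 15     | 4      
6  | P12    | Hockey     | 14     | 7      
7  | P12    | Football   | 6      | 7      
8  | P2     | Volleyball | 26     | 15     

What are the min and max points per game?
SELECT game, MIN(points), MAX(points)
FROM scores
GROUP BY game

Result:
  Baseball: min=14, max=14
  Basketball: min=24, max=24
  Football: min=1, max=6
  Hockey: min=14, max=33
  Soccer: min=15, max=15
  Volleyball: min=26, max=26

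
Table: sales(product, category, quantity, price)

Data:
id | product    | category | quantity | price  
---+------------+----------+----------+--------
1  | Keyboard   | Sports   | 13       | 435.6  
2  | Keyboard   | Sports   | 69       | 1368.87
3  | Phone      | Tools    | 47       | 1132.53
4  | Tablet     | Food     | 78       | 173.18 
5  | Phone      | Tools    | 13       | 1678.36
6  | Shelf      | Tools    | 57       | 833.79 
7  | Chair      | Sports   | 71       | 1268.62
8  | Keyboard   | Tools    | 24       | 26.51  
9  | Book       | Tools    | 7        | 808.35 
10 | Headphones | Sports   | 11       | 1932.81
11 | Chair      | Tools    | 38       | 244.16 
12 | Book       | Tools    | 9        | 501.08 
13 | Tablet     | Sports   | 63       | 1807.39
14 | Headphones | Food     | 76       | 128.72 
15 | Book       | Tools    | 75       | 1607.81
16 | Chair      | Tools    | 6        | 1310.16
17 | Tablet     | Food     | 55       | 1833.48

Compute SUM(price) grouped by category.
SELECT category, SUM(price) as result
FROM sales
GROUP BY category

Result:
  Food: 2135.38
  Sports: 6813.29
  Tools: 8142.75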